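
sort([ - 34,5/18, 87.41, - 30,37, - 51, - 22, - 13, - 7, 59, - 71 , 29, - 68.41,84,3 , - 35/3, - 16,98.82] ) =[ - 71, - 68.41,-51, - 34,  -  30, -22,- 16, - 13, -35/3, - 7,5/18,  3 , 29, 37,59,84,87.41,98.82]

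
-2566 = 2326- 4892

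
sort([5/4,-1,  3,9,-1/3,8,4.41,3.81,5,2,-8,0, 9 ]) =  [- 8,- 1,- 1/3, 0,5/4,  2, 3,3.81,4.41,5, 8,9,  9]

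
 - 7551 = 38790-46341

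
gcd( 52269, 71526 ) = 2751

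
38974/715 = 2998/55 = 54.51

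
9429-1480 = 7949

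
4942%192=142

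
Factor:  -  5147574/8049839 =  - 2^1 * 3^1*7^( - 1)*23^( - 1)  *49999^(-1) * 857929^1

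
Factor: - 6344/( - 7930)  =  2^2*5^( - 1 ) =4/5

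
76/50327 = 76/50327 = 0.00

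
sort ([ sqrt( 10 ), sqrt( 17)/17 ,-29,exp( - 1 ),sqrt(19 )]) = [  -  29, sqrt (17 )/17, exp(-1) , sqrt( 10 ),  sqrt( 19)]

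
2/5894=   1/2947= 0.00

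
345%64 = 25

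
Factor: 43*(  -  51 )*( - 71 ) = 3^1*17^1 * 43^1 * 71^1 = 155703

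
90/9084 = 15/1514 = 0.01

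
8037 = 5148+2889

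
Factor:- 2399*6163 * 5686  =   - 84067720382 = -  2^1 * 2399^1* 2843^1 * 6163^1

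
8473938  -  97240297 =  - 88766359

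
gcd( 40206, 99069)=3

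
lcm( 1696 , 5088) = 5088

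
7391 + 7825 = 15216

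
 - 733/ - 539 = 733/539 =1.36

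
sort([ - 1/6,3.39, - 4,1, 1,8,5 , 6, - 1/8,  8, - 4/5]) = [-4, - 4/5, - 1/6, - 1/8,1, 1,3.39, 5, 6,8,8]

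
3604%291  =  112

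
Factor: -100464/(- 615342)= 2^3*7^( - 2 )=8/49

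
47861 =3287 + 44574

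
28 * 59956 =1678768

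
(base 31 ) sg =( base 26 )180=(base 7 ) 2402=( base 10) 884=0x374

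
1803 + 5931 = 7734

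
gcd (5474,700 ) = 14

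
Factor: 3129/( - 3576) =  - 2^( - 3)*7^1 = - 7/8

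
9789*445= 4356105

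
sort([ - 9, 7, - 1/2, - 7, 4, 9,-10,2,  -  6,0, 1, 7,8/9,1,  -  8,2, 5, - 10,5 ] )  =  [ - 10, - 10,  -  9,  -  8, - 7, - 6, - 1/2, 0, 8/9, 1, 1,2, 2,4, 5, 5,7 , 7,9 ] 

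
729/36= 81/4 = 20.25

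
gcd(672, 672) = 672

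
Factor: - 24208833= - 3^1 * 11^2*17^1*3923^1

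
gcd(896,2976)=32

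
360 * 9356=3368160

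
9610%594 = 106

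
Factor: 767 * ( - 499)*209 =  - 79991197 = -11^1 * 13^1 *19^1*59^1*499^1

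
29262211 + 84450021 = 113712232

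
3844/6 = 640 + 2/3 = 640.67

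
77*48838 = 3760526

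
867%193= 95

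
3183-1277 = 1906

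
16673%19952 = 16673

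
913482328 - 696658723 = 216823605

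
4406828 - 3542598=864230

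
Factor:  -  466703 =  - 41^1* 11383^1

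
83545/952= 11935/136= 87.76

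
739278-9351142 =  - 8611864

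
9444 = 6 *1574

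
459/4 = 114 + 3/4 = 114.75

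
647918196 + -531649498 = 116268698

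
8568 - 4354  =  4214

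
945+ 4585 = 5530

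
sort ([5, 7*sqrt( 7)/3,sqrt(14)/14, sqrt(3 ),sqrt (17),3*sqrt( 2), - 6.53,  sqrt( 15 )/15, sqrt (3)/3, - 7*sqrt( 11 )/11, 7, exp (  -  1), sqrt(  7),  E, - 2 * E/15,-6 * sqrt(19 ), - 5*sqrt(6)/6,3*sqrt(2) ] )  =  [ - 6 * sqrt( 19), -6.53, - 7*sqrt( 11)/11 , - 5 *sqrt( 6)/6, - 2*E/15, sqrt( 15) /15, sqrt (14 )/14, exp( - 1 ), sqrt( 3)/3, sqrt(3 ),sqrt(7), E,sqrt (17),3 *sqrt( 2),3*sqrt(2), 5,7  *  sqrt (7 ) /3 , 7]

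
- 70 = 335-405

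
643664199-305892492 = 337771707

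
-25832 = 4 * ( - 6458)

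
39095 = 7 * 5585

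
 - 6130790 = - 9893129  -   - 3762339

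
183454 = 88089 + 95365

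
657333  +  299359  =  956692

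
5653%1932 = 1789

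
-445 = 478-923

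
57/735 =19/245 = 0.08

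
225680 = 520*434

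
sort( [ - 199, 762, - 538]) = [ - 538,- 199, 762]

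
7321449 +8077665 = 15399114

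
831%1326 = 831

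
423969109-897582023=-473612914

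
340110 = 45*7558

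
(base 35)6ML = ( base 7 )32510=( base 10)8141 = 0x1FCD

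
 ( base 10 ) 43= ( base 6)111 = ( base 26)1H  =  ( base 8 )53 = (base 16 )2B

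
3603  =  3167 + 436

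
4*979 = 3916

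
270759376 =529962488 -259203112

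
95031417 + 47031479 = 142062896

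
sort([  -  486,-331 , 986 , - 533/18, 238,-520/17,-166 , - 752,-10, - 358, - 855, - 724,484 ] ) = [ - 855 , - 752, - 724 , - 486, - 358, - 331, - 166 , - 520/17, - 533/18, - 10 , 238,484,986]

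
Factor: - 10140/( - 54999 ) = 2^2*3^( - 3 )*5^1 *7^( - 1)*13^2*97^( - 1) = 3380/18333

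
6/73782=1/12297=0.00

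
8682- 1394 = 7288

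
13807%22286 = 13807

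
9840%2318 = 568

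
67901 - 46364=21537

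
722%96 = 50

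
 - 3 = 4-7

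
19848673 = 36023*551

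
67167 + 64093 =131260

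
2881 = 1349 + 1532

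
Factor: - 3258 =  - 2^1 * 3^2*181^1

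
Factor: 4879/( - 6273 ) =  - 7/9 = - 3^( - 2)*7^1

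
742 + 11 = 753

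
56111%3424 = 1327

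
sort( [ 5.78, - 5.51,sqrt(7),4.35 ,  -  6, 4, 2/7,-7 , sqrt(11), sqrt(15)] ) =[ - 7, - 6, - 5.51,2/7, sqrt( 7), sqrt(11) , sqrt( 15) , 4 , 4.35 , 5.78]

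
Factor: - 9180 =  - 2^2  *  3^3*5^1*17^1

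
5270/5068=1 + 101/2534  =  1.04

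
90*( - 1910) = - 171900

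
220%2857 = 220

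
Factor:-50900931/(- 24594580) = 2^ ( - 2)*3^2*5^(-1)* 17^(-1) * 72337^( - 1 )*5655659^1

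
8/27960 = 1/3495 = 0.00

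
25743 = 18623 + 7120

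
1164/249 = 4 + 56/83=4.67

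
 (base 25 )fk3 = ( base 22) K90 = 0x2696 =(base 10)9878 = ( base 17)2031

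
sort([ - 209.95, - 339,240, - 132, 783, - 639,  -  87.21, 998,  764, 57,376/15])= [ -639, - 339 , - 209.95, - 132 , - 87.21,376/15, 57 , 240,764,783,998]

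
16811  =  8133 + 8678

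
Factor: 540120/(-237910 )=-2^2*3^1*7^1*37^( - 1) = - 84/37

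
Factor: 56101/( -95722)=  - 2^( - 1 ) * 11^(  -  1)*19^ ( - 1 )*229^( - 1 )*56101^1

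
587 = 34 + 553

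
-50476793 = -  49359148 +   -  1117645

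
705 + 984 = 1689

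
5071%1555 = 406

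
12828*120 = 1539360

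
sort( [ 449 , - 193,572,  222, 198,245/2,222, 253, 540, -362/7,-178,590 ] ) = [-193, - 178,-362/7,245/2, 198, 222,222 , 253 , 449,540,572,590] 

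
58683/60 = 978+1/20 = 978.05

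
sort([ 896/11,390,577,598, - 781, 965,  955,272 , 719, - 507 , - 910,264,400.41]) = [ - 910, - 781,  -  507,896/11, 264,272,390, 400.41, 577,598,719 , 955,965]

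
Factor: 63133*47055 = 3^1*5^1  *  7^1*29^1 * 311^1*3137^1=2970723315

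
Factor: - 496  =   - 2^4*31^1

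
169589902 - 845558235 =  - 675968333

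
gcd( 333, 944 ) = 1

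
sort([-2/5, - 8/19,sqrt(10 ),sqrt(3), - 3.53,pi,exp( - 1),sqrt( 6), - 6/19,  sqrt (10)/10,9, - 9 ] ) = [ - 9, - 3.53, - 8/19, - 2/5,-6/19, sqrt( 10 ) /10,  exp( - 1), sqrt( 3),  sqrt( 6),pi,  sqrt(  10),9 ] 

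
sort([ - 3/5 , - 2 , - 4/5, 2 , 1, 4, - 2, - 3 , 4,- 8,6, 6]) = [-8, - 3,  -  2, -2, - 4/5, - 3/5, 1, 2,  4 , 4 , 6, 6 ] 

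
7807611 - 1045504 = 6762107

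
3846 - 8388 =-4542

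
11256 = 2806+8450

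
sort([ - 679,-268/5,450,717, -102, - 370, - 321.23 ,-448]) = [-679, - 448,- 370,-321.23,-102 ,-268/5, 450, 717]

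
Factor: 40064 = 2^7*313^1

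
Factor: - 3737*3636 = - 2^2*3^2*37^1*101^2 = - 13587732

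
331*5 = 1655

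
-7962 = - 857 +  - 7105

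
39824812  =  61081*652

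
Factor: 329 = 7^1*47^1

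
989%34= 3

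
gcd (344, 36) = 4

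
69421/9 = 69421/9 = 7713.44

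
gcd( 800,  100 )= 100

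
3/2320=3/2320 = 0.00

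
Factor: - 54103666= - 2^1*27051833^1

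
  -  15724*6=-94344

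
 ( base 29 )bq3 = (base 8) 23430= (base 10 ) 10008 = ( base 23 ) il3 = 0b10011100011000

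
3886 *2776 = 10787536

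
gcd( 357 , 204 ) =51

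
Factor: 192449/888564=2^( - 2 ) * 3^( -1)*223^1 *863^1*74047^( - 1 )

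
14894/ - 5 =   -  2979 + 1/5= -  2978.80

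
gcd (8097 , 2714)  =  1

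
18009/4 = 4502 + 1/4 = 4502.25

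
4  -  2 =2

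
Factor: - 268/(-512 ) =2^ ( - 7 )*67^1 = 67/128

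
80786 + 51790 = 132576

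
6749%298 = 193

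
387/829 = 387/829 = 0.47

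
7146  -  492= 6654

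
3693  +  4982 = 8675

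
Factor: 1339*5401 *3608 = 26092835912 = 2^3 * 11^2*13^1 *41^1*103^1*  491^1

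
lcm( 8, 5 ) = 40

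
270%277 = 270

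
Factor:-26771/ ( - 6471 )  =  3^( - 2 )*19^1*719^( - 1) * 1409^1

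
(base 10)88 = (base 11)80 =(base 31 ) 2q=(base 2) 1011000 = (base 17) 53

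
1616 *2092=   3380672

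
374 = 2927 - 2553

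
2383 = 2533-150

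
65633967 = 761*86247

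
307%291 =16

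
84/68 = 21/17=1.24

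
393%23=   2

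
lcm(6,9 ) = 18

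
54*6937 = 374598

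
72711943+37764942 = 110476885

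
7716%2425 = 441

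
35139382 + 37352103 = 72491485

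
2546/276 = 1273/138 = 9.22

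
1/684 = 1/684=0.00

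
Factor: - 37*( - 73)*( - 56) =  - 2^3 * 7^1*37^1*73^1  =  - 151256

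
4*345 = 1380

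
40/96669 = 40/96669 =0.00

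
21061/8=21061/8 = 2632.62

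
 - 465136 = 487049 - 952185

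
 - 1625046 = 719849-2344895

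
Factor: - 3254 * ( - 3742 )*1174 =14295173432 = 2^3 * 587^1*1627^1*1871^1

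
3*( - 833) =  - 2499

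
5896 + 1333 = 7229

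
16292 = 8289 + 8003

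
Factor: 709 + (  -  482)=227^1=227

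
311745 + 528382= 840127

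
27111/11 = 27111/11 = 2464.64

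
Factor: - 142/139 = -2^1*71^1 * 139^(-1)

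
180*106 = 19080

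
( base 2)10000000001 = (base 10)1025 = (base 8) 2001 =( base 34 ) U5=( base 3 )1101222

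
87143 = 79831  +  7312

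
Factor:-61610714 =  - 2^1 * 11^1*97^1*28871^1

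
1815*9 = 16335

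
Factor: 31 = 31^1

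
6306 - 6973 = - 667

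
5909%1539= 1292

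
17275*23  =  397325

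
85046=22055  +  62991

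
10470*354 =3706380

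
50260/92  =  12565/23 = 546.30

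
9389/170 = 55 + 39/170 = 55.23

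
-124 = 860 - 984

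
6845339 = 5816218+1029121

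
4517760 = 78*57920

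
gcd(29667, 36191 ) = 1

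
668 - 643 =25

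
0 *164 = 0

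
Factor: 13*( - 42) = -546 =- 2^1*3^1*7^1 * 13^1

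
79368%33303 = 12762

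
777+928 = 1705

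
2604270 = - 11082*( - 235)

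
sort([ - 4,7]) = [ - 4, 7]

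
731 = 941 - 210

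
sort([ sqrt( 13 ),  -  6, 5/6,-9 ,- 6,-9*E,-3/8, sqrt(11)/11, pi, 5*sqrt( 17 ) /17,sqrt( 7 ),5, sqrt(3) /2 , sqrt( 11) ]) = [ - 9 * E, -9,-6, - 6,- 3/8, sqrt( 11)/11, 5/6, sqrt( 3 ) /2,  5 * sqrt( 17)/17,sqrt ( 7),pi,sqrt(11),sqrt(13), 5 ]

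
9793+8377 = 18170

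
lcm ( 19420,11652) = 58260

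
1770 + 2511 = 4281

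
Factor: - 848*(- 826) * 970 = 2^6*5^1*7^1*53^1*59^1 * 97^1= 679434560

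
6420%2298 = 1824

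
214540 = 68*3155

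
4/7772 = 1/1943 = 0.00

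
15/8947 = 15/8947=0.00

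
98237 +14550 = 112787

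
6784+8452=15236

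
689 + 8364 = 9053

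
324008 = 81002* 4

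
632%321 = 311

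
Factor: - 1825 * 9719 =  - 5^2*73^1*9719^1 = - 17737175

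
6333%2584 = 1165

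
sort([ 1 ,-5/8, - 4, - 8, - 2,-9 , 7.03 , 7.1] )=[-9, - 8,  -  4,  -  2, - 5/8,1, 7.03,  7.1]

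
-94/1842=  - 47/921  =  - 0.05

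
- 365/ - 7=365/7= 52.14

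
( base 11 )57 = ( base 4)332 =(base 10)62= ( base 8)76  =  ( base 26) 2a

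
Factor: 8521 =8521^1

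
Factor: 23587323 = 3^1*7862441^1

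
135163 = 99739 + 35424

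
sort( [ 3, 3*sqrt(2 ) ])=[ 3,3*sqrt( 2)] 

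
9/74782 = 9/74782 = 0.00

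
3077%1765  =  1312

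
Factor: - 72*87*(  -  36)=2^5*3^5*29^1 = 225504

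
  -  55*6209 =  - 341495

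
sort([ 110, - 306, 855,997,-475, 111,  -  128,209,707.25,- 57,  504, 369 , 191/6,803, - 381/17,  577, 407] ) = [ - 475, - 306,  -  128, - 57, - 381/17,191/6  ,  110, 111, 209,  369,407,504,577, 707.25,803,855, 997 ]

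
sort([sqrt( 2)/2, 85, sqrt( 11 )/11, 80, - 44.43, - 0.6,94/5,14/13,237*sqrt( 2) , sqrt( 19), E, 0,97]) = [ - 44.43, - 0.6 , 0, sqrt( 11) /11, sqrt( 2 ) /2, 14/13,E, sqrt( 19), 94/5, 80,  85,97, 237*sqrt( 2)] 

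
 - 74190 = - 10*7419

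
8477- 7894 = 583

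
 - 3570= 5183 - 8753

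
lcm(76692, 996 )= 76692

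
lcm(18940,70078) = 700780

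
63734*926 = 59017684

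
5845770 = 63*92790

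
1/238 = 1/238 = 0.00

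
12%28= 12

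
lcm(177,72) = 4248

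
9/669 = 3/223 = 0.01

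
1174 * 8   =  9392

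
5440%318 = 34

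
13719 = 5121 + 8598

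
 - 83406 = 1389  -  84795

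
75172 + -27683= 47489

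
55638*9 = 500742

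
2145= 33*65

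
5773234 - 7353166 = -1579932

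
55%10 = 5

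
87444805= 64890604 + 22554201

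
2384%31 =28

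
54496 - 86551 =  - 32055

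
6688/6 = 3344/3 = 1114.67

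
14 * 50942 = 713188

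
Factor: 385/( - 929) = - 5^1*7^1*11^1*929^( - 1 ) 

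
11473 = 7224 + 4249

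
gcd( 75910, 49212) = 2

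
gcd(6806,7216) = 82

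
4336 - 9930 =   -  5594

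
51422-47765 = 3657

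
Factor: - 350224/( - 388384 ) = 2^(-1) * 7^1*59^1*229^( - 1 ) = 413/458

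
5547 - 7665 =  - 2118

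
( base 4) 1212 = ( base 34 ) 30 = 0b1100110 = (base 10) 102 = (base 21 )4I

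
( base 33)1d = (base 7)64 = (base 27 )1J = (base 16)2E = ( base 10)46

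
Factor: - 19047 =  - 3^1*7^1*907^1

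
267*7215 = 1926405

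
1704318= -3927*( - 434 ) 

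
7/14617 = 7/14617 = 0.00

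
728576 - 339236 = 389340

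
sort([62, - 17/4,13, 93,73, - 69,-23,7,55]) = [  -  69, - 23 ,-17/4 , 7,13, 55,62 , 73, 93] 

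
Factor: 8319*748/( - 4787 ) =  - 6222612/4787 = - 2^2*3^1*11^1*17^1 * 47^1 * 59^1 * 4787^( - 1) 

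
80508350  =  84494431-3986081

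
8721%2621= 858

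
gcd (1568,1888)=32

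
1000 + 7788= 8788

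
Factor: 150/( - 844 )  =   - 2^(-1)*3^1*5^2  *  211^( - 1 )=-  75/422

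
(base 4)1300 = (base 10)112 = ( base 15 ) 77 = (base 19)5h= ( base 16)70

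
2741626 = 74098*37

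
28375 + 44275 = 72650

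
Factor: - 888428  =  -2^2*222107^1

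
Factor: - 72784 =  - 2^4 * 4549^1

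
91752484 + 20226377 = 111978861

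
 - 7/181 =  - 7/181 = - 0.04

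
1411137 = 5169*273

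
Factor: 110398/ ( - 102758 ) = - 289/269  =  -  17^2*269^( - 1)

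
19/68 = 19/68 = 0.28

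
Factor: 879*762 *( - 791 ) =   -  529810218 = - 2^1*3^2*7^1*113^1*127^1 * 293^1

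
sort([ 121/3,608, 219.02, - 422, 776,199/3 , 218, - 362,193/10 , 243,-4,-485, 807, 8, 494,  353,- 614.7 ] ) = [ - 614.7, - 485 , - 422,-362,-4,8, 193/10,121/3,199/3, 218, 219.02,243, 353, 494, 608, 776, 807]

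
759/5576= 759/5576 = 0.14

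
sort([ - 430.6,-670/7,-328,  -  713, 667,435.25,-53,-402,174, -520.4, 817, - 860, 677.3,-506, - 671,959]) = [-860,-713,-671, - 520.4, - 506, - 430.6, - 402,  -  328, - 670/7, - 53, 174, 435.25, 667,677.3,817,959 ]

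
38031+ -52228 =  - 14197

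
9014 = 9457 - 443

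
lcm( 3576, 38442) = 153768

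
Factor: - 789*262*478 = - 2^2 * 3^1*131^1*239^1*263^1 = - 98811204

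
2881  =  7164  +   - 4283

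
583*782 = 455906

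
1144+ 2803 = 3947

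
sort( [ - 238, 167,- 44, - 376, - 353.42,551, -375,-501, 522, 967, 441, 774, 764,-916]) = [ - 916,  -  501, - 376,-375  , - 353.42 , - 238, - 44,167,441, 522, 551,764, 774, 967]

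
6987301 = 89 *78509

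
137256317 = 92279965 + 44976352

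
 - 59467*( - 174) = 10347258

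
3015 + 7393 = 10408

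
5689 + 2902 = 8591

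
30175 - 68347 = -38172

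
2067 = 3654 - 1587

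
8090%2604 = 278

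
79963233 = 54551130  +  25412103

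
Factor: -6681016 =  - 2^3*37^1*22571^1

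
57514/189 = 57514/189 = 304.31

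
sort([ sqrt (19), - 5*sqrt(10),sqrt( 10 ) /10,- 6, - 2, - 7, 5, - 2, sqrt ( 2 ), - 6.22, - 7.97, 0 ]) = [ - 5 *sqrt ( 10 ), - 7.97,-7, - 6.22, - 6, - 2,-2,0,sqrt(10 ) /10,sqrt( 2), sqrt(19),  5 ]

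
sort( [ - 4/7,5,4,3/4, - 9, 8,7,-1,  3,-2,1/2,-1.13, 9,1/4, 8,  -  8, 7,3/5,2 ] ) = [  -  9, - 8,- 2, - 1.13 , - 1, - 4/7, 1/4,1/2,3/5, 3/4,2, 3,4,5, 7,  7,8,8,9]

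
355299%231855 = 123444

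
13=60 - 47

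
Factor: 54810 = 2^1*3^3 * 5^1* 7^1*29^1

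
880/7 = 125+5/7= 125.71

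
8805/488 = 18 + 21/488 = 18.04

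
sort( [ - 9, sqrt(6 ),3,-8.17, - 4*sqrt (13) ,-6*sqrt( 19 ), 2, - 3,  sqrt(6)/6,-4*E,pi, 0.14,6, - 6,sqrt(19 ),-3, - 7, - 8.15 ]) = [ - 6*sqrt( 19),-4*sqrt(13 ),  -  4 *E, - 9,-8.17, -8.15, - 7,  -  6,-3, - 3, 0.14,  sqrt( 6 ) /6 , 2,sqrt( 6), 3, pi,  sqrt(19),6 ]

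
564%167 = 63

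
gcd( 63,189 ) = 63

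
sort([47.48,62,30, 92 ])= [30, 47.48, 62, 92] 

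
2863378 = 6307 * 454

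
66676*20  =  1333520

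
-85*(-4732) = 402220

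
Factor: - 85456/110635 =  -112/145 = - 2^4*5^(-1 ) * 7^1*29^( - 1) 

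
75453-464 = 74989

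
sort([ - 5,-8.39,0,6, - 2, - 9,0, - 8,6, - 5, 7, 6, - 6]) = [ - 9,  -  8.39, - 8 , - 6, - 5, - 5, - 2, 0, 0 , 6,6, 6, 7]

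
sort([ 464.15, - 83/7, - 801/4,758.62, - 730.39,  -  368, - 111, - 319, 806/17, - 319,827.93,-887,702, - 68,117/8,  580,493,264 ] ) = [ - 887,-730.39, - 368, - 319, - 319, - 801/4,-111, - 68, -83/7 , 117/8,  806/17, 264,464.15, 493,580,702,758.62,827.93]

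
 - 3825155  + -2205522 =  - 6030677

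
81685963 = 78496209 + 3189754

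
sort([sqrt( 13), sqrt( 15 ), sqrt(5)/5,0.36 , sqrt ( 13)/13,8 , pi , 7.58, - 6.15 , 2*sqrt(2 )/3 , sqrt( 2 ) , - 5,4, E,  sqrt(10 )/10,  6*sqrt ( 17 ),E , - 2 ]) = [-6.15 , - 5, - 2, sqrt( 13)/13,  sqrt(10 ) /10 , 0.36, sqrt(5 )/5, 2*sqrt(2)/3,sqrt(2),E, E, pi,sqrt (13) , sqrt( 15),  4,7.58,8, 6 *sqrt(17 ) ]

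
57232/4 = 14308 = 14308.00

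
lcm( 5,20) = 20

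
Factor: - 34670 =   -  2^1*5^1*3467^1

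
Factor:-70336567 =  - 7^1*10048081^1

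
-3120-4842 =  - 7962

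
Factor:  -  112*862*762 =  - 73566528 = -  2^6*3^1*7^1*127^1*431^1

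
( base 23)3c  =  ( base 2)1010001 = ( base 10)81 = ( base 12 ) 69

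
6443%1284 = 23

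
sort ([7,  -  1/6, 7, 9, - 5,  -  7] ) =[ - 7, - 5, - 1/6,7,  7, 9 ] 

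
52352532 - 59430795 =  - 7078263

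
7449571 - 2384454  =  5065117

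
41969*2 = 83938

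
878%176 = 174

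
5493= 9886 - 4393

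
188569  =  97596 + 90973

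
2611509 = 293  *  8913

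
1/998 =1/998 = 0.00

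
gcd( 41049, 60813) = 9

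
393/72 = 131/24  =  5.46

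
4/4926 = 2/2463 = 0.00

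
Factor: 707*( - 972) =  - 687204 =- 2^2*3^5*7^1*101^1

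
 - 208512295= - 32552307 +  - 175959988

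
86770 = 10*8677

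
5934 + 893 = 6827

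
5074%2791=2283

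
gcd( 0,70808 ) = 70808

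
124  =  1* 124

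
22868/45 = 508 + 8/45 = 508.18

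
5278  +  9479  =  14757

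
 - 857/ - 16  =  53 + 9/16 = 53.56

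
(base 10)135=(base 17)7g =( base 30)4f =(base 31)4b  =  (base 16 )87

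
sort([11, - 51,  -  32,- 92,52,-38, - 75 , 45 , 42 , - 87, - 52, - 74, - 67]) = [ - 92, - 87,- 75, - 74 , - 67,-52, - 51,  -  38, - 32,11,42, 45, 52] 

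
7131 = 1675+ 5456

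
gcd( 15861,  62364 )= 3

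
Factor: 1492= 2^2*  373^1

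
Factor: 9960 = 2^3*3^1*5^1*83^1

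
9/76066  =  9/76066= 0.00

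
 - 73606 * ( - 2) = 147212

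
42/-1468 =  -1 + 713/734 = - 0.03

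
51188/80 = 639  +  17/20=639.85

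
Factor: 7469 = 7^1 *11^1*97^1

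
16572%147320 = 16572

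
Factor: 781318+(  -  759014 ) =22304 =2^5*17^1*41^1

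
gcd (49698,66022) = 22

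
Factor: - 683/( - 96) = 2^ ( - 5 )*3^ (  -  1)*683^1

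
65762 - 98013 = - 32251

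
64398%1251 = 597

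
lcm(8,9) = 72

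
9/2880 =1/320 = 0.00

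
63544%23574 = 16396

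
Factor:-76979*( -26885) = 5^1 * 7^2 * 19^1  *283^1 * 1571^1 = 2069580415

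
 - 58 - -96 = 38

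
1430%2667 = 1430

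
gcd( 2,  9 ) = 1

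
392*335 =131320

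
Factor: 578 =2^1*17^2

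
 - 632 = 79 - 711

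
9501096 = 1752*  5423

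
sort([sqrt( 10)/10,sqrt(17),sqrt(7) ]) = [sqrt(  10) /10, sqrt(7),  sqrt ( 17)]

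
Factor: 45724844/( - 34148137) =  - 2^2* 11^1*523^1*1723^(-1) * 1987^1*19819^( - 1 )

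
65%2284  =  65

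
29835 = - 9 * (-3315)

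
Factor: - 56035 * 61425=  - 3441949875  =  - 3^3*5^3*7^2*13^1*1601^1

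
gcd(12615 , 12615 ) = 12615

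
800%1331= 800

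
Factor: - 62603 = -62603^1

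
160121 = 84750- - 75371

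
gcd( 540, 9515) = 5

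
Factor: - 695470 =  -2^1 *5^1 * 17^1 *4091^1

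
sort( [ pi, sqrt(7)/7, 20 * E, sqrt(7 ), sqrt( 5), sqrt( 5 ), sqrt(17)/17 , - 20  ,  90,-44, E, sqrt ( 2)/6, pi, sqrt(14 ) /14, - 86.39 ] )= [ - 86.39, - 44, - 20, sqrt(2)/6,  sqrt( 17) /17, sqrt(14 )/14, sqrt(7)/7, sqrt(5), sqrt( 5) , sqrt(7),E, pi, pi, 20*E, 90] 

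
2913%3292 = 2913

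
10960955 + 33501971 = 44462926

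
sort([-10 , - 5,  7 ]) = [ - 10 , - 5,7 ]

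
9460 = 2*4730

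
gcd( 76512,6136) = 8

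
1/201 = 1/201 = 0.00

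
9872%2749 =1625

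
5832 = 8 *729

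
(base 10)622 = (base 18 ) 1GA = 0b1001101110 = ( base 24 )11M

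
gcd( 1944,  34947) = 9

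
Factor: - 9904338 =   -  2^1*3^2*550241^1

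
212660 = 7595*28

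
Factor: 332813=13^1 * 25601^1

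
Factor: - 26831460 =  - 2^2*3^1*5^1*61^1 *7331^1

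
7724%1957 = 1853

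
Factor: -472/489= -2^3*3^( - 1)*59^1*163^(-1)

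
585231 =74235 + 510996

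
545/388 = 545/388  =  1.40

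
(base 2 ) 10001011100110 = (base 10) 8934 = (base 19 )15E4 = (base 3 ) 110020220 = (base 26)d5g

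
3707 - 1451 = 2256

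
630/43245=14/961 = 0.01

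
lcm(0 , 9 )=0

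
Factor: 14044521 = 3^1*4681507^1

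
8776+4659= 13435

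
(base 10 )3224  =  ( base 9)4372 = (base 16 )C98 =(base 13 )1610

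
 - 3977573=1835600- 5813173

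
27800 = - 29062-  - 56862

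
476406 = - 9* ( - 52934)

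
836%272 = 20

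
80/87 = 80/87= 0.92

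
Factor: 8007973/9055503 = 3^(-3 ) * 29^1*31^( - 2 )*349^(-1)*276137^1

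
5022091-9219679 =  - 4197588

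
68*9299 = 632332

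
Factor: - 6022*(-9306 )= 56040732= 2^2*3^2* 11^1*47^1*3011^1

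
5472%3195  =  2277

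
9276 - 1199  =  8077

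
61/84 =61/84 = 0.73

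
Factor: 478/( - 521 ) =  - 2^1*239^1 * 521^( - 1)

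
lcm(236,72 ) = 4248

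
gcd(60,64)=4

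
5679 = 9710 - 4031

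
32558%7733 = 1626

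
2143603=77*27839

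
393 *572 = 224796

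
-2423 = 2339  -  4762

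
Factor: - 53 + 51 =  - 2^1 = - 2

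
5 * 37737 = 188685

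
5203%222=97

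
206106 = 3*68702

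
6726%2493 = 1740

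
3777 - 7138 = -3361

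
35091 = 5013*7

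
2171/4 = 542 + 3/4 = 542.75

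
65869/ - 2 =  - 65869/2 = -  32934.50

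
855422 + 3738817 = 4594239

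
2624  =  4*656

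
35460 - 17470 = 17990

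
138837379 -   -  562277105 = 701114484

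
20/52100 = 1/2605 =0.00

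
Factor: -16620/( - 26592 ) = 5/8 = 2^ ( - 3) * 5^1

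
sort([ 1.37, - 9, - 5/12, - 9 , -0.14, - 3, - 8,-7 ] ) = [ - 9, - 9, - 8, - 7, - 3, - 5/12, - 0.14 , 1.37 ]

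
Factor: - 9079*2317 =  - 21036043 = -7^2*331^1 *1297^1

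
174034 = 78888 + 95146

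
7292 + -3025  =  4267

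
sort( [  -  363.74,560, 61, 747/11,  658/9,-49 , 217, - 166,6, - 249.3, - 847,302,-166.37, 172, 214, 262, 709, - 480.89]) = [ - 847,- 480.89,  -  363.74, - 249.3, - 166.37 ,-166, - 49,6,61,747/11, 658/9,172,214, 217,262,302,  560, 709 ]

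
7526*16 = 120416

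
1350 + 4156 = 5506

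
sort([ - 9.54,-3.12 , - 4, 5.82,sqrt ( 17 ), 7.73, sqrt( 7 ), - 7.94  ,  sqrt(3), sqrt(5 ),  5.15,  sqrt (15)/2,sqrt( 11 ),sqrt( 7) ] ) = [ - 9.54, - 7.94,-4, - 3.12,sqrt( 3), sqrt ( 15)/2 , sqrt ( 5), sqrt ( 7) , sqrt( 7),sqrt( 11 ), sqrt( 17 ), 5.15 , 5.82, 7.73]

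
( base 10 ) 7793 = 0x1E71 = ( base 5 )222133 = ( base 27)aih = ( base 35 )6cn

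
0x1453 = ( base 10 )5203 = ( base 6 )40031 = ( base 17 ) 1101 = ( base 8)12123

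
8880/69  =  128+16/23 = 128.70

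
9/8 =9/8= 1.12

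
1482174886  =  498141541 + 984033345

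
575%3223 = 575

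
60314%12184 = 11578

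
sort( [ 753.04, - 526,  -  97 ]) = [ - 526, - 97, 753.04]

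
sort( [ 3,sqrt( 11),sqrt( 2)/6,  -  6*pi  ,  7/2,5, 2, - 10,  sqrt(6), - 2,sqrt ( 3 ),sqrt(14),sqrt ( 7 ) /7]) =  [ - 6*pi, - 10, - 2, sqrt (2)/6 , sqrt (7) /7, sqrt( 3), 2 , sqrt( 6),3,sqrt(11) , 7/2,sqrt(14 ), 5]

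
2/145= 2/145 = 0.01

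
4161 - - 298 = 4459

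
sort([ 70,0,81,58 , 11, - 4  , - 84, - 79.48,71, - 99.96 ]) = [ - 99.96, - 84, - 79.48, - 4,  0,  11,58 , 70, 71,81 ] 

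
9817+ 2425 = 12242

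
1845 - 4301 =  - 2456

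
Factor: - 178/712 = - 1/4 = - 2^( - 2 ) 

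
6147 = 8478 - 2331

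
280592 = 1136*247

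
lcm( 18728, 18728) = 18728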